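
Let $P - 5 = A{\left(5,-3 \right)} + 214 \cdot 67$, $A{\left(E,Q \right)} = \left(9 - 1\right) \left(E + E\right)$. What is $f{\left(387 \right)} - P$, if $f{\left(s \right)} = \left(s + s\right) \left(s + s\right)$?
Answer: $584653$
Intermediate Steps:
$A{\left(E,Q \right)} = 16 E$ ($A{\left(E,Q \right)} = 8 \cdot 2 E = 16 E$)
$f{\left(s \right)} = 4 s^{2}$ ($f{\left(s \right)} = 2 s 2 s = 4 s^{2}$)
$P = 14423$ ($P = 5 + \left(16 \cdot 5 + 214 \cdot 67\right) = 5 + \left(80 + 14338\right) = 5 + 14418 = 14423$)
$f{\left(387 \right)} - P = 4 \cdot 387^{2} - 14423 = 4 \cdot 149769 - 14423 = 599076 - 14423 = 584653$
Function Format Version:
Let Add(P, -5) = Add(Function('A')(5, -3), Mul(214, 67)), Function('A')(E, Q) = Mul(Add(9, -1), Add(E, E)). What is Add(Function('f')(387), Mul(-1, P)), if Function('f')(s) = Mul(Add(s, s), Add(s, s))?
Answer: 584653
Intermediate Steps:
Function('A')(E, Q) = Mul(16, E) (Function('A')(E, Q) = Mul(8, Mul(2, E)) = Mul(16, E))
Function('f')(s) = Mul(4, Pow(s, 2)) (Function('f')(s) = Mul(Mul(2, s), Mul(2, s)) = Mul(4, Pow(s, 2)))
P = 14423 (P = Add(5, Add(Mul(16, 5), Mul(214, 67))) = Add(5, Add(80, 14338)) = Add(5, 14418) = 14423)
Add(Function('f')(387), Mul(-1, P)) = Add(Mul(4, Pow(387, 2)), Mul(-1, 14423)) = Add(Mul(4, 149769), -14423) = Add(599076, -14423) = 584653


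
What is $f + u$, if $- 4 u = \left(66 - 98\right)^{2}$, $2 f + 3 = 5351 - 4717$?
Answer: $\frac{119}{2} \approx 59.5$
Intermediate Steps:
$f = \frac{631}{2}$ ($f = - \frac{3}{2} + \frac{5351 - 4717}{2} = - \frac{3}{2} + \frac{1}{2} \cdot 634 = - \frac{3}{2} + 317 = \frac{631}{2} \approx 315.5$)
$u = -256$ ($u = - \frac{\left(66 - 98\right)^{2}}{4} = - \frac{\left(-32\right)^{2}}{4} = \left(- \frac{1}{4}\right) 1024 = -256$)
$f + u = \frac{631}{2} - 256 = \frac{119}{2}$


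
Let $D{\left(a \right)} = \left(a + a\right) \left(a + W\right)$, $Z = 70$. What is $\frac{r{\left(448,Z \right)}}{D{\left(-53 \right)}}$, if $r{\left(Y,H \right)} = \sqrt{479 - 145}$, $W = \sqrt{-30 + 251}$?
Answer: $\frac{\sqrt{334}}{5176} + \frac{\sqrt{73814}}{274328} \approx 0.0045212$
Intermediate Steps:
$W = \sqrt{221} \approx 14.866$
$D{\left(a \right)} = 2 a \left(a + \sqrt{221}\right)$ ($D{\left(a \right)} = \left(a + a\right) \left(a + \sqrt{221}\right) = 2 a \left(a + \sqrt{221}\right)$)
$r{\left(Y,H \right)} = \sqrt{334}$
$\frac{r{\left(448,Z \right)}}{D{\left(-53 \right)}} = \frac{\sqrt{334}}{2 \left(-53\right) \left(-53 + \sqrt{221}\right)} = \frac{\sqrt{334}}{5618 - 106 \sqrt{221}}$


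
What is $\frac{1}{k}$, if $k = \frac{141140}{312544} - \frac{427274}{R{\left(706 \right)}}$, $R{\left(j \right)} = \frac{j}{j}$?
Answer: $- \frac{78136}{33385445979} \approx -2.3404 \cdot 10^{-6}$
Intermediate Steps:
$R{\left(j \right)} = 1$
$k = - \frac{33385445979}{78136}$ ($k = \frac{141140}{312544} - \frac{427274}{1} = 141140 \cdot \frac{1}{312544} - 427274 = \frac{35285}{78136} - 427274 = - \frac{33385445979}{78136} \approx -4.2727 \cdot 10^{5}$)
$\frac{1}{k} = \frac{1}{- \frac{33385445979}{78136}} = - \frac{78136}{33385445979}$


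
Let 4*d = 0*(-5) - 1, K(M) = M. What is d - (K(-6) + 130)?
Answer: -497/4 ≈ -124.25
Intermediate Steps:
d = -¼ (d = (0*(-5) - 1)/4 = (0 - 1)/4 = (¼)*(-1) = -¼ ≈ -0.25000)
d - (K(-6) + 130) = -¼ - (-6 + 130) = -¼ - 1*124 = -¼ - 124 = -497/4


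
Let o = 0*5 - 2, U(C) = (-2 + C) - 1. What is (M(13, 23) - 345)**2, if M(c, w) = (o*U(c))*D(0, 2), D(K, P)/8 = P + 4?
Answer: 1703025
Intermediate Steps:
U(C) = -3 + C
o = -2 (o = 0 - 2 = -2)
D(K, P) = 32 + 8*P (D(K, P) = 8*(P + 4) = 8*(4 + P) = 32 + 8*P)
M(c, w) = 288 - 96*c (M(c, w) = (-2*(-3 + c))*(32 + 8*2) = (6 - 2*c)*(32 + 16) = (6 - 2*c)*48 = 288 - 96*c)
(M(13, 23) - 345)**2 = ((288 - 96*13) - 345)**2 = ((288 - 1248) - 345)**2 = (-960 - 345)**2 = (-1305)**2 = 1703025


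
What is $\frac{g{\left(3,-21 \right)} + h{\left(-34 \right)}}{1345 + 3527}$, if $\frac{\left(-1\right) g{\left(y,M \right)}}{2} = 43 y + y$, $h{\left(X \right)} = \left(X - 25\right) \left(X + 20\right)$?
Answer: $\frac{281}{2436} \approx 0.11535$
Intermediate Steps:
$h{\left(X \right)} = \left(-25 + X\right) \left(20 + X\right)$
$g{\left(y,M \right)} = - 88 y$ ($g{\left(y,M \right)} = - 2 \left(43 y + y\right) = - 2 \cdot 44 y = - 88 y$)
$\frac{g{\left(3,-21 \right)} + h{\left(-34 \right)}}{1345 + 3527} = \frac{\left(-88\right) 3 - \left(330 - 1156\right)}{1345 + 3527} = \frac{-264 + \left(-500 + 1156 + 170\right)}{4872} = \left(-264 + 826\right) \frac{1}{4872} = 562 \cdot \frac{1}{4872} = \frac{281}{2436}$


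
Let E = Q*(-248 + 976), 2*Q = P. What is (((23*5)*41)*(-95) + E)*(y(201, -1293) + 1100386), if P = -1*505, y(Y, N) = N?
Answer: -694346507285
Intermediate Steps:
P = -505
Q = -505/2 (Q = (1/2)*(-505) = -505/2 ≈ -252.50)
E = -183820 (E = -505*(-248 + 976)/2 = -505/2*728 = -183820)
(((23*5)*41)*(-95) + E)*(y(201, -1293) + 1100386) = (((23*5)*41)*(-95) - 183820)*(-1293 + 1100386) = ((115*41)*(-95) - 183820)*1099093 = (4715*(-95) - 183820)*1099093 = (-447925 - 183820)*1099093 = -631745*1099093 = -694346507285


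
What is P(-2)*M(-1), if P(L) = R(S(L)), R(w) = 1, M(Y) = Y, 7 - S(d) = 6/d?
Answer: -1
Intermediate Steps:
S(d) = 7 - 6/d
P(L) = 1
P(-2)*M(-1) = 1*(-1) = -1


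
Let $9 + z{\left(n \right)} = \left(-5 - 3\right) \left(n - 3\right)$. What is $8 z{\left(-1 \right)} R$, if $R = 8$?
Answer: $1472$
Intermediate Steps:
$z{\left(n \right)} = 15 - 8 n$ ($z{\left(n \right)} = -9 + \left(-5 - 3\right) \left(n - 3\right) = -9 - 8 \left(-3 + n\right) = -9 - \left(-24 + 8 n\right) = 15 - 8 n$)
$8 z{\left(-1 \right)} R = 8 \left(15 - -8\right) 8 = 8 \left(15 + 8\right) 8 = 8 \cdot 23 \cdot 8 = 184 \cdot 8 = 1472$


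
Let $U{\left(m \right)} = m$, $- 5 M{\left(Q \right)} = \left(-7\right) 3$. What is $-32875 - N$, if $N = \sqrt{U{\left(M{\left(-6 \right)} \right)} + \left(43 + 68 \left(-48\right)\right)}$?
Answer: $-32875 - \frac{2 i \sqrt{20105}}{5} \approx -32875.0 - 56.717 i$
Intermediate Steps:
$M{\left(Q \right)} = \frac{21}{5}$ ($M{\left(Q \right)} = - \frac{\left(-7\right) 3}{5} = \left(- \frac{1}{5}\right) \left(-21\right) = \frac{21}{5}$)
$N = \frac{2 i \sqrt{20105}}{5}$ ($N = \sqrt{\frac{21}{5} + \left(43 + 68 \left(-48\right)\right)} = \sqrt{\frac{21}{5} + \left(43 - 3264\right)} = \sqrt{\frac{21}{5} - 3221} = \sqrt{- \frac{16084}{5}} = \frac{2 i \sqrt{20105}}{5} \approx 56.717 i$)
$-32875 - N = -32875 - \frac{2 i \sqrt{20105}}{5}$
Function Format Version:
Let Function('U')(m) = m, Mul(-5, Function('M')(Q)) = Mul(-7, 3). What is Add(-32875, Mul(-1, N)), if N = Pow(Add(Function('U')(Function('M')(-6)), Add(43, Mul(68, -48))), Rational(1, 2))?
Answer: Add(-32875, Mul(Rational(-2, 5), I, Pow(20105, Rational(1, 2)))) ≈ Add(-32875., Mul(-56.717, I))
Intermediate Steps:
Function('M')(Q) = Rational(21, 5) (Function('M')(Q) = Mul(Rational(-1, 5), Mul(-7, 3)) = Mul(Rational(-1, 5), -21) = Rational(21, 5))
N = Mul(Rational(2, 5), I, Pow(20105, Rational(1, 2))) (N = Pow(Add(Rational(21, 5), Add(43, Mul(68, -48))), Rational(1, 2)) = Pow(Add(Rational(21, 5), Add(43, -3264)), Rational(1, 2)) = Pow(Add(Rational(21, 5), -3221), Rational(1, 2)) = Pow(Rational(-16084, 5), Rational(1, 2)) = Mul(Rational(2, 5), I, Pow(20105, Rational(1, 2))) ≈ Mul(56.717, I))
Add(-32875, Mul(-1, N)) = Add(-32875, Mul(-1, Mul(Rational(2, 5), I, Pow(20105, Rational(1, 2))))) = Add(-32875, Mul(Rational(-2, 5), I, Pow(20105, Rational(1, 2))))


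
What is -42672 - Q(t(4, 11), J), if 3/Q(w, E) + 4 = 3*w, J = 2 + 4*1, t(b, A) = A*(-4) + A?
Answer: -4395213/103 ≈ -42672.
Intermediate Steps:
t(b, A) = -3*A (t(b, A) = -4*A + A = -3*A)
J = 6 (J = 2 + 4 = 6)
Q(w, E) = 3/(-4 + 3*w)
-42672 - Q(t(4, 11), J) = -42672 - 3/(-4 + 3*(-3*11)) = -42672 - 3/(-4 + 3*(-33)) = -42672 - 3/(-4 - 99) = -42672 - 3/(-103) = -42672 - 3*(-1)/103 = -42672 - 1*(-3/103) = -42672 + 3/103 = -4395213/103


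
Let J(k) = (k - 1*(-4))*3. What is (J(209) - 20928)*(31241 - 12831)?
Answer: -373520490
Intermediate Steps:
J(k) = 12 + 3*k (J(k) = (k + 4)*3 = (4 + k)*3 = 12 + 3*k)
(J(209) - 20928)*(31241 - 12831) = ((12 + 3*209) - 20928)*(31241 - 12831) = ((12 + 627) - 20928)*18410 = (639 - 20928)*18410 = -20289*18410 = -373520490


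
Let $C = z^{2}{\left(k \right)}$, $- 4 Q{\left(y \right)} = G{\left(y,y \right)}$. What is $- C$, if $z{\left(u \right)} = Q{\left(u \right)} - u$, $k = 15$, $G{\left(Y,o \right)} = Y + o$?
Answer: $- \frac{2025}{4} \approx -506.25$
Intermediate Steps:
$Q{\left(y \right)} = - \frac{y}{2}$ ($Q{\left(y \right)} = - \frac{y + y}{4} = - \frac{2 y}{4} = - \frac{y}{2}$)
$z{\left(u \right)} = - \frac{3 u}{2}$ ($z{\left(u \right)} = - \frac{u}{2} - u = - \frac{3 u}{2}$)
$C = \frac{2025}{4}$ ($C = \left(\left(- \frac{3}{2}\right) 15\right)^{2} = \left(- \frac{45}{2}\right)^{2} = \frac{2025}{4} \approx 506.25$)
$- C = \left(-1\right) \frac{2025}{4} = - \frac{2025}{4}$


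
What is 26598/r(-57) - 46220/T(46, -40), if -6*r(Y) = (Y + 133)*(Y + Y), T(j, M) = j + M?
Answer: -16645523/2166 ≈ -7684.9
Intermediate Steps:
T(j, M) = M + j
r(Y) = -Y*(133 + Y)/3 (r(Y) = -(Y + 133)*(Y + Y)/6 = -(133 + Y)*2*Y/6 = -Y*(133 + Y)/3)
26598/r(-57) - 46220/T(46, -40) = 26598/((-⅓*(-57)*(133 - 57))) - 46220/(-40 + 46) = 26598/((-⅓*(-57)*76)) - 46220/6 = 26598/1444 - 46220*⅙ = 26598*(1/1444) - 23110/3 = 13299/722 - 23110/3 = -16645523/2166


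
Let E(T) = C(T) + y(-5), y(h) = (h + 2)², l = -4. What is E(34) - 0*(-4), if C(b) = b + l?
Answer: 39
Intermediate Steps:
y(h) = (2 + h)²
C(b) = -4 + b (C(b) = b - 4 = -4 + b)
E(T) = 5 + T (E(T) = (-4 + T) + (2 - 5)² = (-4 + T) + (-3)² = (-4 + T) + 9 = 5 + T)
E(34) - 0*(-4) = (5 + 34) - 0*(-4) = 39 - 24*0 = 39 + 0 = 39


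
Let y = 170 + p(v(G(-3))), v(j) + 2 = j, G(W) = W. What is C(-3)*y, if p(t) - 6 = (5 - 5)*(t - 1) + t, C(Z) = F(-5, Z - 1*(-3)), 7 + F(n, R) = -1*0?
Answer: -1197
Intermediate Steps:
v(j) = -2 + j
F(n, R) = -7 (F(n, R) = -7 - 1*0 = -7 + 0 = -7)
C(Z) = -7
p(t) = 6 + t (p(t) = 6 + ((5 - 5)*(t - 1) + t) = 6 + (0*(-1 + t) + t) = 6 + (0 + t) = 6 + t)
y = 171 (y = 170 + (6 + (-2 - 3)) = 170 + (6 - 5) = 170 + 1 = 171)
C(-3)*y = -7*171 = -1197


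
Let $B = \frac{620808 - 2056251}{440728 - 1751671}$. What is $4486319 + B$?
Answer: $\frac{1960436641420}{436981} \approx 4.4863 \cdot 10^{6}$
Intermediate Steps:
$B = \frac{478481}{436981}$ ($B = - \frac{1435443}{-1310943} = \left(-1435443\right) \left(- \frac{1}{1310943}\right) = \frac{478481}{436981} \approx 1.095$)
$4486319 + B = 4486319 + \frac{478481}{436981} = \frac{1960436641420}{436981}$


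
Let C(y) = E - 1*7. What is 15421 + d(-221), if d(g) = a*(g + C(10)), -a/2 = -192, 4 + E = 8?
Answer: -70595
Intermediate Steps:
E = 4 (E = -4 + 8 = 4)
a = 384 (a = -2*(-192) = 384)
C(y) = -3 (C(y) = 4 - 1*7 = 4 - 7 = -3)
d(g) = -1152 + 384*g (d(g) = 384*(g - 3) = 384*(-3 + g) = -1152 + 384*g)
15421 + d(-221) = 15421 + (-1152 + 384*(-221)) = 15421 + (-1152 - 84864) = 15421 - 86016 = -70595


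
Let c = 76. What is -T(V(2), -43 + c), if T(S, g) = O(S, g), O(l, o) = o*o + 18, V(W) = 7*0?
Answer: -1107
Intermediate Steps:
V(W) = 0
O(l, o) = 18 + o² (O(l, o) = o² + 18 = 18 + o²)
T(S, g) = 18 + g²
-T(V(2), -43 + c) = -(18 + (-43 + 76)²) = -(18 + 33²) = -(18 + 1089) = -1*1107 = -1107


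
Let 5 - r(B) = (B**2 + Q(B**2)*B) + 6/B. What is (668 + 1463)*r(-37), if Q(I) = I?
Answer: 3886302569/37 ≈ 1.0504e+8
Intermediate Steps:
r(B) = 5 - B**2 - B**3 - 6/B (r(B) = 5 - ((B**2 + B**2*B) + 6/B) = 5 - ((B**2 + B**3) + 6/B) = 5 - (B**2 + B**3 + 6/B) = 5 + (-B**2 - B**3 - 6/B) = 5 - B**2 - B**3 - 6/B)
(668 + 1463)*r(-37) = (668 + 1463)*(5 - 1*(-37)**2 - 1*(-37)**3 - 6/(-37)) = 2131*(5 - 1*1369 - 1*(-50653) - 6*(-1/37)) = 2131*(5 - 1369 + 50653 + 6/37) = 2131*(1823699/37) = 3886302569/37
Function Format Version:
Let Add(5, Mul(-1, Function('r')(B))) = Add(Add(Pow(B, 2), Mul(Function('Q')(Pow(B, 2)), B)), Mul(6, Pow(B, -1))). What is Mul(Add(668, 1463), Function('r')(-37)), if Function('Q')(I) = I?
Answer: Rational(3886302569, 37) ≈ 1.0504e+8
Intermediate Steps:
Function('r')(B) = Add(5, Mul(-1, Pow(B, 2)), Mul(-1, Pow(B, 3)), Mul(-6, Pow(B, -1))) (Function('r')(B) = Add(5, Mul(-1, Add(Add(Pow(B, 2), Mul(Pow(B, 2), B)), Mul(6, Pow(B, -1))))) = Add(5, Mul(-1, Add(Add(Pow(B, 2), Pow(B, 3)), Mul(6, Pow(B, -1))))) = Add(5, Mul(-1, Add(Pow(B, 2), Pow(B, 3), Mul(6, Pow(B, -1))))) = Add(5, Add(Mul(-1, Pow(B, 2)), Mul(-1, Pow(B, 3)), Mul(-6, Pow(B, -1)))) = Add(5, Mul(-1, Pow(B, 2)), Mul(-1, Pow(B, 3)), Mul(-6, Pow(B, -1))))
Mul(Add(668, 1463), Function('r')(-37)) = Mul(Add(668, 1463), Add(5, Mul(-1, Pow(-37, 2)), Mul(-1, Pow(-37, 3)), Mul(-6, Pow(-37, -1)))) = Mul(2131, Add(5, Mul(-1, 1369), Mul(-1, -50653), Mul(-6, Rational(-1, 37)))) = Mul(2131, Add(5, -1369, 50653, Rational(6, 37))) = Mul(2131, Rational(1823699, 37)) = Rational(3886302569, 37)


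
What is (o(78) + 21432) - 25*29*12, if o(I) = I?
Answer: 12810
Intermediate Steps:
(o(78) + 21432) - 25*29*12 = (78 + 21432) - 25*29*12 = 21510 - 725*12 = 21510 - 8700 = 12810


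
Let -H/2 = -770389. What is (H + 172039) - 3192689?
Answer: -1479872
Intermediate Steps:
H = 1540778 (H = -2*(-770389) = 1540778)
(H + 172039) - 3192689 = (1540778 + 172039) - 3192689 = 1712817 - 3192689 = -1479872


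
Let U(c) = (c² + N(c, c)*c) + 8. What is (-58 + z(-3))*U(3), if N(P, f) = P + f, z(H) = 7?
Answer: -1785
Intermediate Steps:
U(c) = 8 + 3*c² (U(c) = (c² + (c + c)*c) + 8 = (c² + (2*c)*c) + 8 = (c² + 2*c²) + 8 = 3*c² + 8 = 8 + 3*c²)
(-58 + z(-3))*U(3) = (-58 + 7)*(8 + 3*3²) = -51*(8 + 3*9) = -51*(8 + 27) = -51*35 = -1785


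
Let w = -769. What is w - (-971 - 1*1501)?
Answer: 1703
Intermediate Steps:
w - (-971 - 1*1501) = -769 - (-971 - 1*1501) = -769 - (-971 - 1501) = -769 - 1*(-2472) = -769 + 2472 = 1703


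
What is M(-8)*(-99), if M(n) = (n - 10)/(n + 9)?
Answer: 1782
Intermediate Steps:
M(n) = (-10 + n)/(9 + n)
M(-8)*(-99) = ((-10 - 8)/(9 - 8))*(-99) = (-18/1)*(-99) = (1*(-18))*(-99) = -18*(-99) = 1782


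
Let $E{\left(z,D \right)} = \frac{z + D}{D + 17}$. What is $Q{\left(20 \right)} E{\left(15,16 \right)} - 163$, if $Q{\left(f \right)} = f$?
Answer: $- \frac{4759}{33} \approx -144.21$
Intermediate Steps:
$E{\left(z,D \right)} = \frac{D + z}{17 + D}$
$Q{\left(20 \right)} E{\left(15,16 \right)} - 163 = 20 \frac{16 + 15}{17 + 16} - 163 = 20 \cdot \frac{1}{33} \cdot 31 - 163 = 20 \cdot \frac{31}{33} - 163 = \frac{620}{33} - 163 = - \frac{4759}{33}$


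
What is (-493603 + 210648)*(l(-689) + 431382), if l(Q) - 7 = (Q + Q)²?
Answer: -659362396715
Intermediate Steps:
l(Q) = 7 + 4*Q² (l(Q) = 7 + (Q + Q)² = 7 + (2*Q)² = 7 + 4*Q²)
(-493603 + 210648)*(l(-689) + 431382) = (-493603 + 210648)*((7 + 4*(-689)²) + 431382) = -282955*((7 + 4*474721) + 431382) = -282955*((7 + 1898884) + 431382) = -282955*(1898891 + 431382) = -282955*2330273 = -659362396715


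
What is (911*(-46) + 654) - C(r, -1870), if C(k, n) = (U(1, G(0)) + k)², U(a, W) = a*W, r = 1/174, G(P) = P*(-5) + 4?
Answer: -1249431361/30276 ≈ -41268.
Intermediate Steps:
G(P) = 4 - 5*P (G(P) = -5*P + 4 = 4 - 5*P)
r = 1/174 ≈ 0.0057471
U(a, W) = W*a
C(k, n) = (4 + k)² (C(k, n) = ((4 - 5*0)*1 + k)² = ((4 + 0)*1 + k)² = (4*1 + k)² = (4 + k)²)
(911*(-46) + 654) - C(r, -1870) = (911*(-46) + 654) - (4 + 1/174)² = (-41906 + 654) - (697/174)² = -41252 - 1*485809/30276 = -41252 - 485809/30276 = -1249431361/30276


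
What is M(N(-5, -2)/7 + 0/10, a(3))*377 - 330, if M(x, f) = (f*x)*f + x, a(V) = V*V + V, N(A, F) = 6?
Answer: 325680/7 ≈ 46526.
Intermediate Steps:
a(V) = V + V² (a(V) = V² + V = V + V²)
M(x, f) = x + x*f² (M(x, f) = x*f² + x = x + x*f²)
M(N(-5, -2)/7 + 0/10, a(3))*377 - 330 = ((6/7 + 0/10)*(1 + (3*(1 + 3))²))*377 - 330 = ((6*(⅐) + 0*(⅒))*(1 + (3*4)²))*377 - 330 = ((6/7 + 0)*(1 + 12²))*377 - 330 = (6*(1 + 144)/7)*377 - 330 = ((6/7)*145)*377 - 330 = (870/7)*377 - 330 = 327990/7 - 330 = 325680/7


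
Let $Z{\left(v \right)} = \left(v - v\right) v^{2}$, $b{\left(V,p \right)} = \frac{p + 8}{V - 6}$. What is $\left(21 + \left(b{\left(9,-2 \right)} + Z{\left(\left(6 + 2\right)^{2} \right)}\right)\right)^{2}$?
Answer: $529$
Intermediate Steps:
$b{\left(V,p \right)} = \frac{8 + p}{-6 + V}$
$Z{\left(v \right)} = 0$ ($Z{\left(v \right)} = 0 v^{2} = 0$)
$\left(21 + \left(b{\left(9,-2 \right)} + Z{\left(\left(6 + 2\right)^{2} \right)}\right)\right)^{2} = \left(21 + \left(\frac{8 - 2}{-6 + 9} + 0\right)\right)^{2} = \left(21 + \left(\frac{1}{3} \cdot 6 + 0\right)\right)^{2} = \left(21 + \left(2 + 0\right)\right)^{2} = \left(21 + 2\right)^{2} = 23^{2} = 529$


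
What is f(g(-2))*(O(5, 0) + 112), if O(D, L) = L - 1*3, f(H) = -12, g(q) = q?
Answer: -1308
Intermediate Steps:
O(D, L) = -3 + L (O(D, L) = L - 3 = -3 + L)
f(g(-2))*(O(5, 0) + 112) = -12*((-3 + 0) + 112) = -12*(-3 + 112) = -12*109 = -1308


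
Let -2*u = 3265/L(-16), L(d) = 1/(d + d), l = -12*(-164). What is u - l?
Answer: 50272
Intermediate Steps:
l = 1968
L(d) = 1/(2*d)
u = 52240 (u = -3265/(2*((½)/(-16))) = -3265/(2*((½)*(-1/16))) = -3265/(2*(-1/32)) = -3265*(-32)/2 = -½*(-104480) = 52240)
u - l = 52240 - 1*1968 = 52240 - 1968 = 50272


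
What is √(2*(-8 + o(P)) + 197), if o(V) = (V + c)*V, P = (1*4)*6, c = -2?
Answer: √1237 ≈ 35.171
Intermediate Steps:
P = 24 (P = 4*6 = 24)
o(V) = V*(-2 + V) (o(V) = (V - 2)*V = (-2 + V)*V = V*(-2 + V))
√(2*(-8 + o(P)) + 197) = √(2*(-8 + 24*(-2 + 24)) + 197) = √(2*(-8 + 24*22) + 197) = √(2*(-8 + 528) + 197) = √(2*520 + 197) = √(1040 + 197) = √1237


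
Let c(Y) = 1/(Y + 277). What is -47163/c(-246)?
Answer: -1462053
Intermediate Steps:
c(Y) = 1/(277 + Y)
-47163/c(-246) = -47163/(1/(277 - 246)) = -47163/(1/31) = -47163/1/31 = -47163*31 = -1462053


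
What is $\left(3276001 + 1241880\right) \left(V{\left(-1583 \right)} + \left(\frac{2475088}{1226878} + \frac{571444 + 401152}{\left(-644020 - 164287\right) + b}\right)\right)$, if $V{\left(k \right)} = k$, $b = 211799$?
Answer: $- \frac{654089544365984655682}{91480317753} \approx -7.1501 \cdot 10^{9}$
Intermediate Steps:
$\left(3276001 + 1241880\right) \left(V{\left(-1583 \right)} + \left(\frac{2475088}{1226878} + \frac{571444 + 401152}{\left(-644020 - 164287\right) + b}\right)\right) = \left(3276001 + 1241880\right) \left(-1583 + \left(\frac{2475088}{1226878} + \frac{571444 + 401152}{\left(-644020 - 164287\right) + 211799}\right)\right) = 4517881 \left(-1583 + \left(2475088 \cdot \frac{1}{1226878} + \frac{972596}{-808307 + 211799}\right)\right) = 4517881 \left(-1583 + \left(\frac{1237544}{613439} + \frac{972596}{-596508}\right)\right) = 4517881 \left(-1583 + \left(\frac{1237544}{613439} + 972596 \left(- \frac{1}{596508}\right)\right)\right) = 4517881 \left(-1583 + \left(\frac{1237544}{613439} - \frac{243149}{149127}\right)\right) = 4517881 \left(-1583 + \frac{35394144677}{91480317753}\right) = 4517881 \left(- \frac{144777948858322}{91480317753}\right) = - \frac{654089544365984655682}{91480317753}$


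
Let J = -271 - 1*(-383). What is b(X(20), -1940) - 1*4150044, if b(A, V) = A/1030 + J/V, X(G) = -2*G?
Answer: -207315452844/49955 ≈ -4.1500e+6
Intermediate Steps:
J = 112 (J = -271 + 383 = 112)
b(A, V) = 112/V + A/1030 (b(A, V) = A/1030 + 112/V = 112/V + A/1030)
b(X(20), -1940) - 1*4150044 = (112/(-1940) + (-2*20)/1030) - 1*4150044 = (112*(-1/1940) + (1/1030)*(-40)) - 4150044 = (-28/485 - 4/103) - 4150044 = -4824/49955 - 4150044 = -207315452844/49955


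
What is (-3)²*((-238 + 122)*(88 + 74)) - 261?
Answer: -169389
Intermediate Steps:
(-3)²*((-238 + 122)*(88 + 74)) - 261 = 9*(-116*162) - 261 = 9*(-18792) - 261 = -169128 - 261 = -169389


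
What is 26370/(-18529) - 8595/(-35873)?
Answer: -786714255/664690817 ≈ -1.1836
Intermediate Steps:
26370/(-18529) - 8595/(-35873) = 26370*(-1/18529) - 8595*(-1/35873) = -26370/18529 + 8595/35873 = -786714255/664690817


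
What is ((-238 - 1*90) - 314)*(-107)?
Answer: 68694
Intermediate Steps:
((-238 - 1*90) - 314)*(-107) = ((-238 - 90) - 314)*(-107) = (-328 - 314)*(-107) = -642*(-107) = 68694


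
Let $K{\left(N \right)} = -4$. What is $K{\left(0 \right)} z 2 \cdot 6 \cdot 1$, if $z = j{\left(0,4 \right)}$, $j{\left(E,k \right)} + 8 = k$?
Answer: $192$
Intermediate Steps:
$j{\left(E,k \right)} = -8 + k$
$z = -4$ ($z = -8 + 4 = -4$)
$K{\left(0 \right)} z 2 \cdot 6 \cdot 1 = \left(-4\right) \left(-4\right) 2 \cdot 6 \cdot 1 = 16 \cdot 12 \cdot 1 = 16 \cdot 12 = 192$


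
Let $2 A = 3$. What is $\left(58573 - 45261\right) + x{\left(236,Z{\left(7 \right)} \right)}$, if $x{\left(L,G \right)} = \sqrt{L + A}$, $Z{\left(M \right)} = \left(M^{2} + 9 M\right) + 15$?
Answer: $13312 + \frac{5 \sqrt{38}}{2} \approx 13327.0$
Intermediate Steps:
$A = \frac{3}{2}$ ($A = \frac{1}{2} \cdot 3 = \frac{3}{2} \approx 1.5$)
$Z{\left(M \right)} = 15 + M^{2} + 9 M$
$x{\left(L,G \right)} = \sqrt{\frac{3}{2} + L}$ ($x{\left(L,G \right)} = \sqrt{L + \frac{3}{2}} = \sqrt{\frac{3}{2} + L}$)
$\left(58573 - 45261\right) + x{\left(236,Z{\left(7 \right)} \right)} = \left(58573 - 45261\right) + \frac{\sqrt{6 + 4 \cdot 236}}{2} = 13312 + \frac{\sqrt{6 + 944}}{2} = 13312 + \frac{\sqrt{950}}{2} = 13312 + \frac{5 \sqrt{38}}{2}$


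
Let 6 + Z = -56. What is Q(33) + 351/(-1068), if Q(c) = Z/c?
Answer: -25933/11748 ≈ -2.2074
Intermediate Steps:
Z = -62 (Z = -6 - 56 = -62)
Q(c) = -62/c
Q(33) + 351/(-1068) = -62/33 + 351/(-1068) = -62*1/33 + 351*(-1/1068) = -62/33 - 117/356 = -25933/11748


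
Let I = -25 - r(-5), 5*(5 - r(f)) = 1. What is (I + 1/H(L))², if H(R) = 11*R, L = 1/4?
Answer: 2621161/3025 ≈ 866.50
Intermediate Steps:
L = ¼ ≈ 0.25000
r(f) = 24/5 (r(f) = 5 - ⅕*1 = 5 - ⅕ = 24/5)
I = -149/5 (I = -25 - 1*24/5 = -25 - 24/5 = -149/5 ≈ -29.800)
(I + 1/H(L))² = (-149/5 + 1/(11*(¼)))² = (-149/5 + 1/(11/4))² = (-149/5 + 4/11)² = (-1619/55)² = 2621161/3025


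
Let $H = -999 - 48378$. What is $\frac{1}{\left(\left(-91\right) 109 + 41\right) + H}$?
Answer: $- \frac{1}{59255} \approx -1.6876 \cdot 10^{-5}$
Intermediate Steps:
$H = -49377$ ($H = -999 - 48378 = -49377$)
$\frac{1}{\left(\left(-91\right) 109 + 41\right) + H} = \frac{1}{\left(\left(-91\right) 109 + 41\right) - 49377} = \frac{1}{\left(-9919 + 41\right) - 49377} = \frac{1}{-9878 - 49377} = \frac{1}{-59255} = - \frac{1}{59255}$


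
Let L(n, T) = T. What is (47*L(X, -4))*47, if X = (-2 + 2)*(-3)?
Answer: -8836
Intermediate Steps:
X = 0 (X = 0*(-3) = 0)
(47*L(X, -4))*47 = (47*(-4))*47 = -188*47 = -8836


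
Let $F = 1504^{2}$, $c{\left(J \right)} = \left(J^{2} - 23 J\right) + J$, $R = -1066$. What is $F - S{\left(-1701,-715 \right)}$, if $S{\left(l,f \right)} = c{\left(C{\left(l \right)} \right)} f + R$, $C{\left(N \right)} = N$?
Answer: $2097801527$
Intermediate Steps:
$c{\left(J \right)} = J^{2} - 22 J$
$S{\left(l,f \right)} = -1066 + f l \left(-22 + l\right)$ ($S{\left(l,f \right)} = l \left(-22 + l\right) f - 1066 = f l \left(-22 + l\right) - 1066 = -1066 + f l \left(-22 + l\right)$)
$F = 2262016$
$F - S{\left(-1701,-715 \right)} = 2262016 - \left(-1066 - - 1216215 \left(-22 - 1701\right)\right) = 2262016 - \left(-1066 - \left(-1216215\right) \left(-1723\right)\right) = 2262016 - \left(-1066 - 2095538445\right) = 2262016 - -2095539511 = 2262016 + 2095539511 = 2097801527$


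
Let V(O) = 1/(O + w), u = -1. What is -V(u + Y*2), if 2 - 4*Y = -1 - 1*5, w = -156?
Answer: 1/153 ≈ 0.0065359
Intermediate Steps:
Y = 2 (Y = ½ - (-1 - 1*5)/4 = ½ - (-1 - 5)/4 = ½ - ¼*(-6) = ½ + 3/2 = 2)
V(O) = 1/(-156 + O) (V(O) = 1/(O - 156) = 1/(-156 + O))
-V(u + Y*2) = -1/(-156 + (-1 + 2*2)) = -1/(-156 + (-1 + 4)) = -1/(-156 + 3) = -1/(-153) = -1*(-1/153) = 1/153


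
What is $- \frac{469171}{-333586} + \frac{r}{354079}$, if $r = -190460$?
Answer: $\frac{9326255359}{10737799754} \approx 0.86854$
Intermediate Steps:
$- \frac{469171}{-333586} + \frac{r}{354079} = - \frac{469171}{-333586} - \frac{190460}{354079} = \left(-469171\right) \left(- \frac{1}{333586}\right) - \frac{190460}{354079} = \frac{469171}{333586} - \frac{190460}{354079} = \frac{9326255359}{10737799754}$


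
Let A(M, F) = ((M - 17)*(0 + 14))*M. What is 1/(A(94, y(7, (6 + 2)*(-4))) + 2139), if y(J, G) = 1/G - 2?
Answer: 1/103471 ≈ 9.6645e-6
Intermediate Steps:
y(J, G) = -2 + 1/G
A(M, F) = M*(-238 + 14*M) (A(M, F) = ((-17 + M)*14)*M = (-238 + 14*M)*M = M*(-238 + 14*M))
1/(A(94, y(7, (6 + 2)*(-4))) + 2139) = 1/(14*94*(-17 + 94) + 2139) = 1/(14*94*77 + 2139) = 1/(101332 + 2139) = 1/103471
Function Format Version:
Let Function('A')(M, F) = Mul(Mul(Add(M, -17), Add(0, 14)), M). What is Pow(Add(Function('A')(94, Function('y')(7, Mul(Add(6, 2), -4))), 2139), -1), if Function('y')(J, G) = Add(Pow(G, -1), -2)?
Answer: Rational(1, 103471) ≈ 9.6645e-6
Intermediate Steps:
Function('y')(J, G) = Add(-2, Pow(G, -1))
Function('A')(M, F) = Mul(M, Add(-238, Mul(14, M))) (Function('A')(M, F) = Mul(Mul(Add(-17, M), 14), M) = Mul(Add(-238, Mul(14, M)), M) = Mul(M, Add(-238, Mul(14, M))))
Pow(Add(Function('A')(94, Function('y')(7, Mul(Add(6, 2), -4))), 2139), -1) = Pow(Add(Mul(14, 94, Add(-17, 94)), 2139), -1) = Pow(Add(Mul(14, 94, 77), 2139), -1) = Pow(Add(101332, 2139), -1) = Pow(103471, -1) = Rational(1, 103471)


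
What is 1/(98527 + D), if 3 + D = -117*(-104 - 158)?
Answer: 1/129178 ≈ 7.7413e-6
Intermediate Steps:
D = 30651 (D = -3 - 117*(-104 - 158) = -3 - 117*(-262) = -3 + 30654 = 30651)
1/(98527 + D) = 1/(98527 + 30651) = 1/129178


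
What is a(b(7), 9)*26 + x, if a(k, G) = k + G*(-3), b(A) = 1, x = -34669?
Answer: -35345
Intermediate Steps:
a(k, G) = k - 3*G
a(b(7), 9)*26 + x = (1 - 3*9)*26 - 34669 = (1 - 27)*26 - 34669 = -26*26 - 34669 = -676 - 34669 = -35345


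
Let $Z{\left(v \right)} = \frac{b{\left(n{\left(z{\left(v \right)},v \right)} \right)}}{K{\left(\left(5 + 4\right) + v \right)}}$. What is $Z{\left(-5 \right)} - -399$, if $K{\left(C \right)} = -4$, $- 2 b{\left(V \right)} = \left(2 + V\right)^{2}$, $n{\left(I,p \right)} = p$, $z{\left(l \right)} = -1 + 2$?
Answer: $\frac{3201}{8} \approx 400.13$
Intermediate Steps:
$z{\left(l \right)} = 1$
$b{\left(V \right)} = - \frac{\left(2 + V\right)^{2}}{2}$
$Z{\left(v \right)} = \frac{\left(2 + v\right)^{2}}{8}$ ($Z{\left(v \right)} = \frac{\left(- \frac{1}{2}\right) \left(2 + v\right)^{2}}{-4} = - \frac{\left(2 + v\right)^{2}}{2} \left(- \frac{1}{4}\right) = \frac{\left(2 + v\right)^{2}}{8}$)
$Z{\left(-5 \right)} - -399 = \frac{\left(2 - 5\right)^{2}}{8} - -399 = \frac{\left(-3\right)^{2}}{8} + 399 = \frac{1}{8} \cdot 9 + 399 = \frac{9}{8} + 399 = \frac{3201}{8}$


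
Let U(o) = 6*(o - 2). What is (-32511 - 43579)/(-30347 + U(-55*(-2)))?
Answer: 76090/29699 ≈ 2.5620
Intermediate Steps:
U(o) = -12 + 6*o (U(o) = 6*(-2 + o) = -12 + 6*o)
(-32511 - 43579)/(-30347 + U(-55*(-2))) = (-32511 - 43579)/(-30347 + (-12 + 6*(-55*(-2)))) = -76090/(-30347 + (-12 + 6*110)) = -76090/(-30347 + (-12 + 660)) = -76090/(-30347 + 648) = -76090/(-29699) = -76090*(-1/29699) = 76090/29699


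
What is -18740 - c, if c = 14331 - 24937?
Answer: -8134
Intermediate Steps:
c = -10606
-18740 - c = -18740 - 1*(-10606) = -18740 + 10606 = -8134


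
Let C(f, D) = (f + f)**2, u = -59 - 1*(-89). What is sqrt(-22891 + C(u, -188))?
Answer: I*sqrt(19291) ≈ 138.89*I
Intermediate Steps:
u = 30 (u = -59 + 89 = 30)
C(f, D) = 4*f**2 (C(f, D) = (2*f)**2 = 4*f**2)
sqrt(-22891 + C(u, -188)) = sqrt(-22891 + 4*30**2) = sqrt(-22891 + 4*900) = sqrt(-22891 + 3600) = sqrt(-19291) = I*sqrt(19291)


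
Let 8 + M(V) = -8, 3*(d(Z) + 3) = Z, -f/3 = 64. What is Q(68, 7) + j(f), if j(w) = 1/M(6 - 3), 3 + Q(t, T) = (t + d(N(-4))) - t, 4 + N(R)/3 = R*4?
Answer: -417/16 ≈ -26.063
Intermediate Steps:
N(R) = -12 + 12*R (N(R) = -12 + 3*(R*4) = -12 + 3*(4*R) = -12 + 12*R)
f = -192 (f = -3*64 = -192)
d(Z) = -3 + Z/3
M(V) = -16 (M(V) = -8 - 8 = -16)
Q(t, T) = -26 (Q(t, T) = -3 + ((t + (-3 + (-12 + 12*(-4))/3)) - t) = -3 + ((t + (-3 + (-12 - 48)/3)) - t) = -3 + ((t + (-3 + (1/3)*(-60))) - t) = -3 + ((t + (-3 - 20)) - t) = -3 + ((t - 23) - t) = -3 + ((-23 + t) - t) = -3 - 23 = -26)
j(w) = -1/16 (j(w) = 1/(-16) = -1/16)
Q(68, 7) + j(f) = -26 - 1/16 = -417/16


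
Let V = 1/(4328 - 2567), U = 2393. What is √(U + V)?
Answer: √7420984314/1761 ≈ 48.918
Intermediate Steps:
V = 1/1761 ≈ 0.00056786
√(U + V) = √(2393 + 1/1761) = √(4214074/1761) = √7420984314/1761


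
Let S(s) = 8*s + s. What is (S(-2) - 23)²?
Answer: 1681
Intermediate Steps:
S(s) = 9*s
(S(-2) - 23)² = (9*(-2) - 23)² = (-18 - 23)² = (-41)² = 1681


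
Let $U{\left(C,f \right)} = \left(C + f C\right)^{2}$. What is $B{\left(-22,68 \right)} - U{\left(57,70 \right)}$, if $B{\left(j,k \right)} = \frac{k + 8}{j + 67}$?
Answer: $- \frac{737019329}{45} \approx -1.6378 \cdot 10^{7}$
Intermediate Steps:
$U{\left(C,f \right)} = \left(C + C f\right)^{2}$
$B{\left(j,k \right)} = \frac{8 + k}{67 + j}$
$B{\left(-22,68 \right)} - U{\left(57,70 \right)} = \frac{8 + 68}{67 - 22} - 57^{2} \left(1 + 70\right)^{2} = \frac{1}{45} \cdot 76 - 3249 \cdot 71^{2} = \frac{1}{45} \cdot 76 - 3249 \cdot 5041 = \frac{76}{45} - 16378209 = - \frac{737019329}{45}$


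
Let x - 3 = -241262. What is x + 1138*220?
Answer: 9101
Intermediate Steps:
x = -241259 (x = 3 - 241262 = -241259)
x + 1138*220 = -241259 + 1138*220 = -241259 + 250360 = 9101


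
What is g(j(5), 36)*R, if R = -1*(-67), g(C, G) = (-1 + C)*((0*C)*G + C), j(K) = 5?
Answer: 1340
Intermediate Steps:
g(C, G) = C*(-1 + C) (g(C, G) = (-1 + C)*(0*G + C) = (-1 + C)*(0 + C) = (-1 + C)*C = C*(-1 + C))
R = 67
g(j(5), 36)*R = (5*(-1 + 5))*67 = (5*4)*67 = 20*67 = 1340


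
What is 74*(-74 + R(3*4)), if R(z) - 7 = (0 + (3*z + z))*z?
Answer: 37666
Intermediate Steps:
R(z) = 7 + 4*z² (R(z) = 7 + (0 + (3*z + z))*z = 7 + (0 + 4*z)*z = 7 + (4*z)*z = 7 + 4*z²)
74*(-74 + R(3*4)) = 74*(-74 + (7 + 4*(3*4)²)) = 74*(-74 + (7 + 4*12²)) = 74*(-74 + (7 + 4*144)) = 74*(-74 + (7 + 576)) = 74*(-74 + 583) = 74*509 = 37666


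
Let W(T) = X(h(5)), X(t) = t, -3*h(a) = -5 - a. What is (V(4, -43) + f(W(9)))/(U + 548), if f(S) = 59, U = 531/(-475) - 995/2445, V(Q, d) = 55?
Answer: 13239675/63466258 ≈ 0.20861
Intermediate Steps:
h(a) = 5/3 + a/3 (h(a) = -(-5 - a)/3 = 5/3 + a/3)
W(T) = 10/3 (W(T) = 5/3 + (1/3)*5 = 5/3 + 5/3 = 10/3)
U = -354184/232275 (U = 531*(-1/475) - 995*1/2445 = -531/475 - 199/489 = -354184/232275 ≈ -1.5248)
(V(4, -43) + f(W(9)))/(U + 548) = (55 + 59)/(-354184/232275 + 548) = 114/(126932516/232275) = 114*(232275/126932516) = 13239675/63466258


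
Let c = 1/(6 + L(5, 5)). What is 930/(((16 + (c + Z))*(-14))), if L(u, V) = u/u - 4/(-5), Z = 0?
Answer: -18135/4403 ≈ -4.1188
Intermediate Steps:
L(u, V) = 9/5 (L(u, V) = 1 - 4*(-⅕) = 1 + ⅘ = 9/5)
c = 5/39 (c = 1/(6 + 9/5) = 1/(39/5) = 5/39 ≈ 0.12821)
930/(((16 + (c + Z))*(-14))) = 930/(((16 + (5/39 + 0))*(-14))) = 930/(((16 + 5/39)*(-14))) = 930/(((629/39)*(-14))) = 930/(-8806/39) = 930*(-39/8806) = -18135/4403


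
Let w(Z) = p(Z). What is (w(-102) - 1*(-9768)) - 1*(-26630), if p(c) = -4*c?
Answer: 36806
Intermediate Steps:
w(Z) = -4*Z
(w(-102) - 1*(-9768)) - 1*(-26630) = (-4*(-102) - 1*(-9768)) - 1*(-26630) = (408 + 9768) + 26630 = 10176 + 26630 = 36806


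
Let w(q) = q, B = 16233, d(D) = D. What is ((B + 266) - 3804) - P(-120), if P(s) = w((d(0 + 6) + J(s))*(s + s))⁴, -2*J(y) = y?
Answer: -62953620111347305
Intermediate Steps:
J(y) = -y/2
P(s) = 16*s⁴*(6 - s/2)⁴ (P(s) = (((0 + 6) - s/2)*(s + s))⁴ = ((6 - s/2)*(2*s))⁴ = (2*s*(6 - s/2))⁴ = 16*s⁴*(6 - s/2)⁴)
((B + 266) - 3804) - P(-120) = ((16233 + 266) - 3804) - (-120)⁴*(-12 - 120)⁴ = (16499 - 3804) - 207360000*(-132)⁴ = 12695 - 207360000*303595776 = 12695 - 1*62953620111360000 = 12695 - 62953620111360000 = -62953620111347305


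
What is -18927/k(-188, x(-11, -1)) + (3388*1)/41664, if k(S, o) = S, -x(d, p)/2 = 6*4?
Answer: 7046531/69936 ≈ 100.76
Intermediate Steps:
x(d, p) = -48 (x(d, p) = -12*4 = -2*24 = -48)
-18927/k(-188, x(-11, -1)) + (3388*1)/41664 = -18927/(-188) + (3388*1)/41664 = -18927*(-1/188) + 3388*(1/41664) = 18927/188 + 121/1488 = 7046531/69936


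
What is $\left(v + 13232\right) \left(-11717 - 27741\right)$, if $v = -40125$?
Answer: $1061143994$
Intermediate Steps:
$\left(v + 13232\right) \left(-11717 - 27741\right) = \left(-40125 + 13232\right) \left(-11717 - 27741\right) = \left(-26893\right) \left(-39458\right) = 1061143994$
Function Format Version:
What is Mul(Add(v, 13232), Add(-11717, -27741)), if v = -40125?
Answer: 1061143994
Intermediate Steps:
Mul(Add(v, 13232), Add(-11717, -27741)) = Mul(Add(-40125, 13232), Add(-11717, -27741)) = Mul(-26893, -39458) = 1061143994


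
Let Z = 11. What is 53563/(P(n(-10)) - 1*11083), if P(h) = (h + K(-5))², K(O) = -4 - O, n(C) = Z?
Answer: -53563/10939 ≈ -4.8965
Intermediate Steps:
n(C) = 11
P(h) = (1 + h)² (P(h) = (h + (-4 - 1*(-5)))² = (h + (-4 + 5))² = (h + 1)² = (1 + h)²)
53563/(P(n(-10)) - 1*11083) = 53563/((1 + 11)² - 1*11083) = 53563/(12² - 11083) = 53563/(144 - 11083) = 53563/(-10939) = 53563*(-1/10939) = -53563/10939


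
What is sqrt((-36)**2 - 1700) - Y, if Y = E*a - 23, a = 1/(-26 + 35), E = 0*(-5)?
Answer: 23 + 2*I*sqrt(101) ≈ 23.0 + 20.1*I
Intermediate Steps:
E = 0
a = 1/9 ≈ 0.11111
Y = -23 (Y = 0*(1/9) - 23 = 0 - 23 = -23)
sqrt((-36)**2 - 1700) - Y = sqrt((-36)**2 - 1700) - 1*(-23) = sqrt(1296 - 1700) + 23 = sqrt(-404) + 23 = 2*I*sqrt(101) + 23 = 23 + 2*I*sqrt(101)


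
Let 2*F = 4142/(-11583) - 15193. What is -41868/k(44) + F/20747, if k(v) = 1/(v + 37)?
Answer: -1629947590267277/480625002 ≈ -3.3913e+6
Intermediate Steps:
F = -175984661/23166 (F = (4142/(-11583) - 15193)/2 = (4142*(-1/11583) - 15193)/2 = (-4142/11583 - 15193)/2 = (½)*(-175984661/11583) = -175984661/23166 ≈ -7596.7)
k(v) = 1/(37 + v)
-41868/k(44) + F/20747 = -41868/(1/(37 + 44)) - 175984661/23166/20747 = -41868/(1/81) - 175984661/23166*1/20747 = -41868/1/81 - 175984661/480625002 = -41868*81 - 175984661/480625002 = -3391308 - 175984661/480625002 = -1629947590267277/480625002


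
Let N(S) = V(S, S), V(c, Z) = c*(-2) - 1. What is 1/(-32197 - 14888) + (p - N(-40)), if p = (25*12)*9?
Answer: 123409784/47085 ≈ 2621.0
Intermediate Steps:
V(c, Z) = -1 - 2*c (V(c, Z) = -2*c - 1 = -1 - 2*c)
N(S) = -1 - 2*S
p = 2700 (p = 300*9 = 2700)
1/(-32197 - 14888) + (p - N(-40)) = 1/(-32197 - 14888) + (2700 - (-1 - 2*(-40))) = 1/(-47085) + (2700 - (-1 + 80)) = -1/47085 + (2700 - 1*79) = -1/47085 + (2700 - 79) = -1/47085 + 2621 = 123409784/47085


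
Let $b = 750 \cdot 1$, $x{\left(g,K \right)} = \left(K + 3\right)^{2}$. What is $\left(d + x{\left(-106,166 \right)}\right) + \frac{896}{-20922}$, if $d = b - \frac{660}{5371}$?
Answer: $\frac{1646859444173}{56186031} \approx 29311.0$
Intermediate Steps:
$x{\left(g,K \right)} = \left(3 + K\right)^{2}$
$b = 750$
$d = \frac{4027590}{5371}$ ($d = 750 - \frac{660}{5371} = \frac{4027590}{5371} \approx 749.88$)
$\left(d + x{\left(-106,166 \right)}\right) + \frac{896}{-20922} = \left(\frac{4027590}{5371} + \left(3 + 166\right)^{2}\right) + \frac{896}{-20922} = \left(\frac{4027590}{5371} + 169^{2}\right) + 896 \left(- \frac{1}{20922}\right) = \left(\frac{4027590}{5371} + 28561\right) - \frac{448}{10461} = \frac{157428721}{5371} - \frac{448}{10461} = \frac{1646859444173}{56186031}$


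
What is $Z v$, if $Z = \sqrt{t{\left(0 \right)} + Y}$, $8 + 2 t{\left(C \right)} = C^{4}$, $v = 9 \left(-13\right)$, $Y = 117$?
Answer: $- 117 \sqrt{113} \approx -1243.7$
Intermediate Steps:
$v = -117$
$t{\left(C \right)} = -4 + \frac{C^{4}}{2}$
$Z = \sqrt{113}$ ($Z = \sqrt{\left(-4 + \frac{0^{4}}{2}\right) + 117} = \sqrt{\left(-4 + \frac{1}{2} \cdot 0\right) + 117} = \sqrt{\left(-4 + 0\right) + 117} = \sqrt{-4 + 117} = \sqrt{113} \approx 10.63$)
$Z v = \sqrt{113} \left(-117\right) = - 117 \sqrt{113}$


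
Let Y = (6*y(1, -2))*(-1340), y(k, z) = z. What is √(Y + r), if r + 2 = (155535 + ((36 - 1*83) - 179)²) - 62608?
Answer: √160081 ≈ 400.10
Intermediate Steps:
r = 144001 (r = -2 + ((155535 + ((36 - 1*83) - 179)²) - 62608) = -2 + ((155535 + ((36 - 83) - 179)²) - 62608) = -2 + ((155535 + (-47 - 179)²) - 62608) = -2 + ((155535 + (-226)²) - 62608) = -2 + ((155535 + 51076) - 62608) = -2 + (206611 - 62608) = -2 + 144003 = 144001)
Y = 16080 (Y = (6*(-2))*(-1340) = -12*(-1340) = 16080)
√(Y + r) = √(16080 + 144001) = √160081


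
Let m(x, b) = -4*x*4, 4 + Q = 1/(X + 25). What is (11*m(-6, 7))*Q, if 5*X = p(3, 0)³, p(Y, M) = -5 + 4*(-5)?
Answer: -3273864/775 ≈ -4224.3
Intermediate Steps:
p(Y, M) = -25 (p(Y, M) = -5 - 20 = -25)
X = -3125 (X = (⅕)*(-25)³ = (⅕)*(-15625) = -3125)
Q = -12401/3100 (Q = -4 + 1/(-3125 + 25) = -4 + 1/(-3100) = -4 - 1/3100 = -12401/3100 ≈ -4.0003)
m(x, b) = -16*x
(11*m(-6, 7))*Q = (11*(-16*(-6)))*(-12401/3100) = (11*96)*(-12401/3100) = 1056*(-12401/3100) = -3273864/775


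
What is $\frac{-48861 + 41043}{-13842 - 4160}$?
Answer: $\frac{3909}{9001} \approx 0.43429$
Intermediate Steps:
$\frac{-48861 + 41043}{-13842 - 4160} = - \frac{7818}{-13842 - 4160} = - \frac{7818}{-18002} = \left(-7818\right) \left(- \frac{1}{18002}\right) = \frac{3909}{9001}$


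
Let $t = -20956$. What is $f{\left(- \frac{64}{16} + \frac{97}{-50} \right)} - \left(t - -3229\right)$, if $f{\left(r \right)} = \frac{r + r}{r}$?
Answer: $17729$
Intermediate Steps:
$f{\left(r \right)} = 2$ ($f{\left(r \right)} = \frac{2 r}{r} = 2$)
$f{\left(- \frac{64}{16} + \frac{97}{-50} \right)} - \left(t - -3229\right) = 2 - \left(-20956 - -3229\right) = 2 - \left(-20956 + 3229\right) = 2 - -17727 = 2 + 17727 = 17729$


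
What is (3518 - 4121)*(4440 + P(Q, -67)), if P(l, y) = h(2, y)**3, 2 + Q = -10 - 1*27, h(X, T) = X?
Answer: -2682144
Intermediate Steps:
Q = -39 (Q = -2 + (-10 - 1*27) = -2 + (-10 - 27) = -2 - 37 = -39)
P(l, y) = 8 (P(l, y) = 2**3 = 8)
(3518 - 4121)*(4440 + P(Q, -67)) = (3518 - 4121)*(4440 + 8) = -603*4448 = -2682144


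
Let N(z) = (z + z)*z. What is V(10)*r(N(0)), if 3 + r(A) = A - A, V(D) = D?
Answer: -30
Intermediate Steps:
N(z) = 2*z² (N(z) = (2*z)*z = 2*z²)
r(A) = -3 (r(A) = -3 + (A - A) = -3 + 0 = -3)
V(10)*r(N(0)) = 10*(-3) = -30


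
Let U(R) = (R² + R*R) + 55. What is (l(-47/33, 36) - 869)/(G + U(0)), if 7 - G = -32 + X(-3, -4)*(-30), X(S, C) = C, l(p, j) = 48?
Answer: 821/26 ≈ 31.577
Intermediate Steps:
G = -81 (G = 7 - (-32 - 4*(-30)) = 7 - (-32 + 120) = 7 - 1*88 = 7 - 88 = -81)
U(R) = 55 + 2*R² (U(R) = (R² + R²) + 55 = 2*R² + 55 = 55 + 2*R²)
(l(-47/33, 36) - 869)/(G + U(0)) = (48 - 869)/(-81 + (55 + 2*0²)) = -821/(-81 + (55 + 2*0)) = -821/(-81 + (55 + 0)) = -821/(-81 + 55) = -821/(-26) = -821*(-1/26) = 821/26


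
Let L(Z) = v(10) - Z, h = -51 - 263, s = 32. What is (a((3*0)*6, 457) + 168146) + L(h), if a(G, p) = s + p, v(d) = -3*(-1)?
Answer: 168952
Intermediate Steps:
v(d) = 3
a(G, p) = 32 + p
h = -314
L(Z) = 3 - Z
(a((3*0)*6, 457) + 168146) + L(h) = ((32 + 457) + 168146) + (3 - 1*(-314)) = (489 + 168146) + (3 + 314) = 168635 + 317 = 168952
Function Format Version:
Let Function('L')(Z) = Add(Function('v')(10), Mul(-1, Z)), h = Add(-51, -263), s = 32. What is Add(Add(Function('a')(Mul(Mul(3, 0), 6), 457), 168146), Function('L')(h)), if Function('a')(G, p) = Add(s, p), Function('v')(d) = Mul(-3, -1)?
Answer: 168952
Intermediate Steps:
Function('v')(d) = 3
Function('a')(G, p) = Add(32, p)
h = -314
Function('L')(Z) = Add(3, Mul(-1, Z))
Add(Add(Function('a')(Mul(Mul(3, 0), 6), 457), 168146), Function('L')(h)) = Add(Add(Add(32, 457), 168146), Add(3, Mul(-1, -314))) = Add(Add(489, 168146), Add(3, 314)) = Add(168635, 317) = 168952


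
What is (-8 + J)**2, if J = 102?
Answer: 8836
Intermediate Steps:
(-8 + J)**2 = (-8 + 102)**2 = 94**2 = 8836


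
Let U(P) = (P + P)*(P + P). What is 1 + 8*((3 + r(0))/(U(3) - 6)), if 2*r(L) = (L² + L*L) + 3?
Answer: 11/5 ≈ 2.2000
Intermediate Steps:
U(P) = 4*P² (U(P) = (2*P)*(2*P) = 4*P²)
r(L) = 3/2 + L² (r(L) = ((L² + L*L) + 3)/2 = ((L² + L²) + 3)/2 = (2*L² + 3)/2 = (3 + 2*L²)/2 = 3/2 + L²)
1 + 8*((3 + r(0))/(U(3) - 6)) = 1 + 8*((3 + (3/2 + 0²))/(4*3² - 6)) = 1 + 8*((3 + (3/2 + 0))/(4*9 - 6)) = 1 + 8*((3 + 3/2)/(36 - 6)) = 1 + 8*((9/2)/30) = 1 + 8*((9/2)*(1/30)) = 1 + 8*(3/20) = 1 + 6/5 = 11/5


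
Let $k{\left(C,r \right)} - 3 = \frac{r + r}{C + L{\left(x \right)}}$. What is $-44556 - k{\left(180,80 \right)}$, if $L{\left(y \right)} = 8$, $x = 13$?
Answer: $- \frac{2094313}{47} \approx -44560.0$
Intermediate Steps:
$k{\left(C,r \right)} = 3 + \frac{2 r}{8 + C}$ ($k{\left(C,r \right)} = 3 + \frac{r + r}{C + 8} = 3 + \frac{2 r}{8 + C}$)
$-44556 - k{\left(180,80 \right)} = -44556 - \frac{24 + 2 \cdot 80 + 3 \cdot 180}{8 + 180} = -44556 - \frac{24 + 160 + 540}{188} = -44556 - \frac{1}{188} \cdot 724 = -44556 - \frac{181}{47} = - \frac{2094313}{47}$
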